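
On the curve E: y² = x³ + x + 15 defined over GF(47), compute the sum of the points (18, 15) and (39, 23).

(4, 6)

(18, 15) + (39, 23). λ = (23 - 15)/(39 - 18) ≡ 8/21 mod 47. 21⁻¹ ≡ 9 (mod 47) since 21·9 = 189 ≡ 1, so λ ≡ 25.
  x = λ² - 18 - 39 = 625 - 57 ≡ 4; y = λ·(18 - 4) - 15 ≡ 6. → (4, 6)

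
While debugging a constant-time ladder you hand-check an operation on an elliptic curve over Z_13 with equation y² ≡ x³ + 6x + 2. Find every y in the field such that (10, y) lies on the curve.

3, 10

x³ + 6x + 2 = 1062 ≡ 9 (mod 13).
Square roots of 9 mod 13: 3 and 10 (since 3² = 9 ≡ 9).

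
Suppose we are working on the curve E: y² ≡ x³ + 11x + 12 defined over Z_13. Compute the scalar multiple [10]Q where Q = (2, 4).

Repeated addition: build up to 10Q.
2Q: tangent at (2, 4): λ = (3·2² + 11)/(2·4) ≡ 10/8. 8⁻¹ ≡ 5 (mod 13) since 8·5 = 40 ≡ 1, so λ ≡ 10·5 ≡ 11.
  x = λ² - 2 - 2 = 121 - 4 ≡ 0; y = λ·(2 - 0) - 4 ≡ 5. → (0, 5)
3Q: (0, 5) + (2, 4). λ = (4 - 5)/(2 - 0) ≡ 12/2 mod 13. 2⁻¹ ≡ 7 (mod 13), so λ ≡ 6.
  x = λ² - 0 - 2 = 36 - 2 ≡ 8; y = λ·(0 - 8) - 5 ≡ 12. → (8, 12)
4Q: (8, 12) + (2, 4). λ = (4 - 12)/(2 - 8) ≡ 5/7 mod 13. 7⁻¹ ≡ 2 (mod 13), so λ ≡ 10.
  x = λ² - 8 - 2 = 100 - 10 ≡ 12; y = λ·(8 - 12) - 12 ≡ 0. → (12, 0)
5Q: (12, 0) + (2, 4). λ = (4 - 0)/(2 - 12) ≡ 4/3 mod 13. 3⁻¹ ≡ 9 (mod 13) since 3·9 = 27 ≡ 1, so λ ≡ 10.
  x = λ² - 12 - 2 = 100 - 14 ≡ 8; y = λ·(12 - 8) - 0 ≡ 1. → (8, 1)
6Q: (8, 1) + (2, 4). λ = (4 - 1)/(2 - 8) ≡ 3/7 mod 13. 7⁻¹ ≡ 2 (mod 13) since 7·2 = 14 ≡ 1, so λ ≡ 6.
  x = λ² - 8 - 2 = 36 - 10 ≡ 0; y = λ·(8 - 0) - 1 ≡ 8. → (0, 8)
7Q: (0, 8) + (2, 4). λ = (4 - 8)/(2 - 0) ≡ 9/2 mod 13. 2⁻¹ ≡ 7 (mod 13) since 2·7 = 14 ≡ 1, so λ ≡ 11.
  x = λ² - 0 - 2 = 121 - 2 ≡ 2; y = λ·(0 - 2) - 8 ≡ 9. → (2, 9)
8Q: (2, 9) + (2, 4): same x and y₁ ≡ -y₂, so the sum is ∞.
9Q: ∞ + (2, 4) = (2, 4) (identity).
10Q: tangent at (2, 4): λ = (3·2² + 11)/(2·4) ≡ 10/8. 8⁻¹ ≡ 5 (mod 13) since 8·5 = 40 ≡ 1, so λ ≡ 10·5 ≡ 11.
  x = λ² - 2 - 2 = 121 - 4 ≡ 0; y = λ·(2 - 0) - 4 ≡ 5. → (0, 5)

(0, 5)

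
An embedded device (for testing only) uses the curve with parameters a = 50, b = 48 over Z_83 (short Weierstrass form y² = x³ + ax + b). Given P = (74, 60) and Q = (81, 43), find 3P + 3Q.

(80, 55)

First 3P:
Repeated addition: build up to 3P.
2P: tangent at (74, 60): λ = (3·74² + 50)/(2·60) ≡ 44/37. 37⁻¹ ≡ 9 (mod 83), so λ ≡ 44·9 ≡ 64.
  x = λ² - 74 - 74 = 4096 - 148 ≡ 47; y = λ·(74 - 47) - 60 ≡ 8. → (47, 8)
3P: (47, 8) + (74, 60). λ = (60 - 8)/(74 - 47) ≡ 52/27 mod 83. 27⁻¹ ≡ 40 (mod 83), so λ ≡ 5.
  x = λ² - 47 - 74 = 25 - 121 ≡ 70; y = λ·(47 - 70) - 8 ≡ 43. → (70, 43)
3P = (70, 43).
Next 3Q:
Repeated addition: build up to 3Q.
2Q: tangent at (81, 43): λ = (3·81² + 50)/(2·43) ≡ 62/3. 3⁻¹ ≡ 28 (mod 83) since 3·28 = 84 ≡ 1, so λ ≡ 62·28 ≡ 76.
  x = λ² - 81 - 81 = 5776 - 162 ≡ 53; y = λ·(81 - 53) - 43 ≡ 10. → (53, 10)
3Q: (53, 10) + (81, 43). λ = (43 - 10)/(81 - 53) ≡ 33/28 mod 83. 28⁻¹ ≡ 3 (mod 83) since 28·3 = 84 ≡ 1, so λ ≡ 16.
  x = λ² - 53 - 81 = 256 - 134 ≡ 39; y = λ·(53 - 39) - 10 ≡ 48. → (39, 48)
3Q = (39, 48).
Finally 3P + 3Q:
(70, 43) + (39, 48). λ = (48 - 43)/(39 - 70) ≡ 5/52 mod 83. 52⁻¹ ≡ 8 (mod 83), so λ ≡ 40.
  x = λ² - 70 - 39 = 1600 - 109 ≡ 80; y = λ·(70 - 80) - 43 ≡ 55. → (80, 55)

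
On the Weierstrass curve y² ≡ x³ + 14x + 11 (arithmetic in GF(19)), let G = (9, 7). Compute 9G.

Double-and-add on 9 = (1001)₂. Start with G = (9, 7) for the leading 1-bit.
double: tangent at (9, 7): λ = (3·9² + 14)/(2·7) ≡ 10/14. 14⁻¹ ≡ 15 (mod 19), so λ ≡ 10·15 ≡ 17.
  x = λ² - 9 - 9 = 289 - 18 ≡ 5; y = λ·(9 - 5) - 7 ≡ 4. → (5, 4)
double: tangent at (5, 4): λ = (3·5² + 14)/(2·4) ≡ 13/8. 8⁻¹ ≡ 12 (mod 19) since 8·12 = 96 ≡ 1, so λ ≡ 13·12 ≡ 4.
  x = λ² - 5 - 5 = 16 - 10 ≡ 6; y = λ·(5 - 6) - 4 ≡ 11. → (6, 11)
double: tangent at (6, 11): λ = (3·6² + 14)/(2·11) ≡ 8/3. 3⁻¹ ≡ 13 (mod 19), so λ ≡ 8·13 ≡ 9.
  x = λ² - 6 - 6 = 81 - 12 ≡ 12; y = λ·(6 - 12) - 11 ≡ 11. → (12, 11)
add G: (12, 11) + (9, 7). λ = (7 - 11)/(9 - 12) ≡ 15/16 mod 19. 16⁻¹ ≡ 6 (mod 19), so λ ≡ 14.
  x = λ² - 12 - 9 = 196 - 21 ≡ 4; y = λ·(12 - 4) - 11 ≡ 6. → (4, 6)

(4, 6)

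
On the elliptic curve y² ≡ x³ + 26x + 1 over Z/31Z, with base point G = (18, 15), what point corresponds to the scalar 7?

(28, 12)

Repeated addition: build up to 7G.
2G: tangent at (18, 15): λ = (3·18² + 26)/(2·15) ≡ 6/30. 30⁻¹ ≡ 30 (mod 31), so λ ≡ 6·30 ≡ 25.
  x = λ² - 18 - 18 = 625 - 36 ≡ 0; y = λ·(18 - 0) - 15 ≡ 1. → (0, 1)
3G: (0, 1) + (18, 15). λ = (15 - 1)/(18 - 0) ≡ 14/18 mod 31. 18⁻¹ ≡ 19 (mod 31), so λ ≡ 18.
  x = λ² - 0 - 18 = 324 - 18 ≡ 27; y = λ·(0 - 27) - 1 ≡ 9. → (27, 9)
4G: (27, 9) + (18, 15). λ = (15 - 9)/(18 - 27) ≡ 6/22 mod 31. 22⁻¹ ≡ 24 (mod 31) since 22·24 = 528 ≡ 1, so λ ≡ 20.
  x = λ² - 27 - 18 = 400 - 45 ≡ 14; y = λ·(27 - 14) - 9 ≡ 3. → (14, 3)
5G: (14, 3) + (18, 15). λ = (15 - 3)/(18 - 14) ≡ 12/4 mod 31. 4⁻¹ ≡ 8 (mod 31), so λ ≡ 3.
  x = λ² - 14 - 18 = 9 - 32 ≡ 8; y = λ·(14 - 8) - 3 ≡ 15. → (8, 15)
6G: (8, 15) + (18, 15). λ = (15 - 15)/(18 - 8) ≡ 0/10 mod 31. 10⁻¹ ≡ 28 (mod 31), so λ ≡ 0.
  x = λ² - 8 - 18 = 0 - 26 ≡ 5; y = λ·(8 - 5) - 15 ≡ 16. → (5, 16)
7G: (5, 16) + (18, 15). λ = (15 - 16)/(18 - 5) ≡ 30/13 mod 31. 13⁻¹ ≡ 12 (mod 31), so λ ≡ 19.
  x = λ² - 5 - 18 = 361 - 23 ≡ 28; y = λ·(5 - 28) - 16 ≡ 12. → (28, 12)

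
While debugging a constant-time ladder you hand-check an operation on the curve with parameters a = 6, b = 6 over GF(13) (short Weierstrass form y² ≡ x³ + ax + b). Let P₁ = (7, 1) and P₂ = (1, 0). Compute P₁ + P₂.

(7, 1) + (1, 0). λ = (0 - 1)/(1 - 7) ≡ 12/7 mod 13. 7⁻¹ ≡ 2 (mod 13), so λ ≡ 11.
  x = λ² - 7 - 1 = 121 - 8 ≡ 9; y = λ·(7 - 9) - 1 ≡ 3. → (9, 3)

(9, 3)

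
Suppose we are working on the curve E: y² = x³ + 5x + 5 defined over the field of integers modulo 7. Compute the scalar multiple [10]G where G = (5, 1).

Repeated addition: build up to 10G.
2G: tangent at (5, 1): λ = (3·5² + 5)/(2·1) ≡ 3/2. 2⁻¹ ≡ 4 (mod 7) since 2·4 = 8 ≡ 1, so λ ≡ 3·4 ≡ 5.
  x = λ² - 5 - 5 = 25 - 10 ≡ 1; y = λ·(5 - 1) - 1 ≡ 5. → (1, 5)
3G: (1, 5) + (5, 1). λ = (1 - 5)/(5 - 1) ≡ 3/4 mod 7. 4⁻¹ ≡ 2 (mod 7), so λ ≡ 6.
  x = λ² - 1 - 5 = 36 - 6 ≡ 2; y = λ·(1 - 2) - 5 ≡ 3. → (2, 3)
4G: (2, 3) + (5, 1). λ = (1 - 3)/(5 - 2) ≡ 5/3 mod 7. 3⁻¹ ≡ 5 (mod 7) since 3·5 = 15 ≡ 1, so λ ≡ 4.
  x = λ² - 2 - 5 = 16 - 7 ≡ 2; y = λ·(2 - 2) - 3 ≡ 4. → (2, 4)
5G: (2, 4) + (5, 1). λ = (1 - 4)/(5 - 2) ≡ 4/3 mod 7. 3⁻¹ ≡ 5 (mod 7), so λ ≡ 6.
  x = λ² - 2 - 5 = 36 - 7 ≡ 1; y = λ·(2 - 1) - 4 ≡ 2. → (1, 2)
6G: (1, 2) + (5, 1). λ = (1 - 2)/(5 - 1) ≡ 6/4 mod 7. 4⁻¹ ≡ 2 (mod 7), so λ ≡ 5.
  x = λ² - 1 - 5 = 25 - 6 ≡ 5; y = λ·(1 - 5) - 2 ≡ 6. → (5, 6)
7G: (5, 6) + (5, 1): same x and y₁ ≡ -y₂, so the sum is O.
8G: O + (5, 1) = (5, 1) (identity).
9G: tangent at (5, 1): λ = (3·5² + 5)/(2·1) ≡ 3/2. 2⁻¹ ≡ 4 (mod 7), so λ ≡ 3·4 ≡ 5.
  x = λ² - 5 - 5 = 25 - 10 ≡ 1; y = λ·(5 - 1) - 1 ≡ 5. → (1, 5)
10G: (1, 5) + (5, 1). λ = (1 - 5)/(5 - 1) ≡ 3/4 mod 7. 4⁻¹ ≡ 2 (mod 7), so λ ≡ 6.
  x = λ² - 1 - 5 = 36 - 6 ≡ 2; y = λ·(1 - 2) - 5 ≡ 3. → (2, 3)

(2, 3)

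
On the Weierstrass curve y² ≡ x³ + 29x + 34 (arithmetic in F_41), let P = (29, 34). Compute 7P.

(4, 38)

Double-and-add on 7 = (111)₂. Start with P = (29, 34) for the leading 1-bit.
double: tangent at (29, 34): λ = (3·29² + 29)/(2·34) ≡ 10/27. 27⁻¹ ≡ 38 (mod 41) since 27·38 = 1026 ≡ 1, so λ ≡ 10·38 ≡ 11.
  x = λ² - 29 - 29 = 121 - 58 ≡ 22; y = λ·(29 - 22) - 34 ≡ 2. → (22, 2)
add P: (22, 2) + (29, 34). λ = (34 - 2)/(29 - 22) ≡ 32/7 mod 41. 7⁻¹ ≡ 6 (mod 41), so λ ≡ 28.
  x = λ² - 22 - 29 = 784 - 51 ≡ 36; y = λ·(22 - 36) - 2 ≡ 16. → (36, 16)
double: tangent at (36, 16): λ = (3·36² + 29)/(2·16) ≡ 22/32. 32⁻¹ ≡ 9 (mod 41) since 32·9 = 288 ≡ 1, so λ ≡ 22·9 ≡ 34.
  x = λ² - 36 - 36 = 1156 - 72 ≡ 18; y = λ·(36 - 18) - 16 ≡ 22. → (18, 22)
add P: (18, 22) + (29, 34). λ = (34 - 22)/(29 - 18) ≡ 12/11 mod 41. 11⁻¹ ≡ 15 (mod 41), so λ ≡ 16.
  x = λ² - 18 - 29 = 256 - 47 ≡ 4; y = λ·(18 - 4) - 22 ≡ 38. → (4, 38)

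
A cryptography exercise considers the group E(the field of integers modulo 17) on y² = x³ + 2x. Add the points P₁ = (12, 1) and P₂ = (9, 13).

(12, 16)

(12, 1) + (9, 13). λ = (13 - 1)/(9 - 12) ≡ 12/14 mod 17. 14⁻¹ ≡ 11 (mod 17), so λ ≡ 13.
  x = λ² - 12 - 9 = 169 - 21 ≡ 12; y = λ·(12 - 12) - 1 ≡ 16. → (12, 16)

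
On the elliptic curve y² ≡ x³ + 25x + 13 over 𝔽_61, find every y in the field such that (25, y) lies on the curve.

none

x³ + 25x + 13 = 16263 ≡ 37 (mod 61).
37 is a non-residue mod 61; no y exists.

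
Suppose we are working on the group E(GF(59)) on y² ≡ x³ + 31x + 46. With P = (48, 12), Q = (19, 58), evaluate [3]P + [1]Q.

(55, 34)

First 3P:
Repeated addition: build up to 3P.
2P: tangent at (48, 12): λ = (3·48² + 31)/(2·12) ≡ 40/24. 24⁻¹ ≡ 32 (mod 59) since 24·32 = 768 ≡ 1, so λ ≡ 40·32 ≡ 41.
  x = λ² - 48 - 48 = 1681 - 96 ≡ 51; y = λ·(48 - 51) - 12 ≡ 42. → (51, 42)
3P: (51, 42) + (48, 12). λ = (12 - 42)/(48 - 51) ≡ 29/56 mod 59. 56⁻¹ ≡ 39 (mod 59), so λ ≡ 10.
  x = λ² - 51 - 48 = 100 - 99 ≡ 1; y = λ·(51 - 1) - 42 ≡ 45. → (1, 45)
3P = (1, 45).
Finally 3P + Q:
(1, 45) + (19, 58). λ = (58 - 45)/(19 - 1) ≡ 13/18 mod 59. 18⁻¹ ≡ 23 (mod 59), so λ ≡ 4.
  x = λ² - 1 - 19 = 16 - 20 ≡ 55; y = λ·(1 - 55) - 45 ≡ 34. → (55, 34)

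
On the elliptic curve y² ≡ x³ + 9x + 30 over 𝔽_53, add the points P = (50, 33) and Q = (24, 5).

(41, 46)

(50, 33) + (24, 5). λ = (5 - 33)/(24 - 50) ≡ 25/27 mod 53. 27⁻¹ ≡ 2 (mod 53) since 27·2 = 54 ≡ 1, so λ ≡ 50.
  x = λ² - 50 - 24 = 2500 - 74 ≡ 41; y = λ·(50 - 41) - 33 ≡ 46. → (41, 46)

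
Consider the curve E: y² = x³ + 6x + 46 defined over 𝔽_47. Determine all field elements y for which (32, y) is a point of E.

23, 24

x³ + 6x + 46 = 33006 ≡ 12 (mod 47).
Square roots of 12 mod 47: 23 and 24 (since 23² = 529 ≡ 12).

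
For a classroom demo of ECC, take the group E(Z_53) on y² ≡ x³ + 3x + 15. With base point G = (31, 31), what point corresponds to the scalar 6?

Double-and-add on 6 = (110)₂. Start with G = (31, 31) for the leading 1-bit.
double: tangent at (31, 31): λ = (3·31² + 3)/(2·31) ≡ 24/9. 9⁻¹ ≡ 6 (mod 53), so λ ≡ 24·6 ≡ 38.
  x = λ² - 31 - 31 = 1444 - 62 ≡ 4; y = λ·(31 - 4) - 31 ≡ 41. → (4, 41)
add G: (4, 41) + (31, 31). λ = (31 - 41)/(31 - 4) ≡ 43/27 mod 53. 27⁻¹ ≡ 2 (mod 53), so λ ≡ 33.
  x = λ² - 4 - 31 = 1089 - 35 ≡ 47; y = λ·(4 - 47) - 41 ≡ 24. → (47, 24)
double: tangent at (47, 24): λ = (3·47² + 3)/(2·24) ≡ 5/48. 48⁻¹ ≡ 21 (mod 53) since 48·21 = 1008 ≡ 1, so λ ≡ 5·21 ≡ 52.
  x = λ² - 47 - 47 = 2704 - 94 ≡ 13; y = λ·(47 - 13) - 24 ≡ 48. → (13, 48)

(13, 48)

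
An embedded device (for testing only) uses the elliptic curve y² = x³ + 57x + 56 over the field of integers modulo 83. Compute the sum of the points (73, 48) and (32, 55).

(73, 48) + (32, 55). λ = (55 - 48)/(32 - 73) ≡ 7/42 mod 83. 42⁻¹ ≡ 2 (mod 83) since 42·2 = 84 ≡ 1, so λ ≡ 14.
  x = λ² - 73 - 32 = 196 - 105 ≡ 8; y = λ·(73 - 8) - 48 ≡ 32. → (8, 32)

(8, 32)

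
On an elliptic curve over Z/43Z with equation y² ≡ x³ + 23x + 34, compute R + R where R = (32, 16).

tangent at (32, 16): λ = (3·32² + 23)/(2·16) ≡ 42/32. 32⁻¹ ≡ 39 (mod 43), so λ ≡ 42·39 ≡ 4.
  x = λ² - 32 - 32 = 16 - 64 ≡ 38; y = λ·(32 - 38) - 16 ≡ 3. → (38, 3)

(38, 3)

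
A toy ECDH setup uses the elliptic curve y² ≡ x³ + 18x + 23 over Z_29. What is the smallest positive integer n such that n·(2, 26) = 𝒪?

2P: tangent at (2, 26): λ = (3·2² + 18)/(2·26) ≡ 1/23. 23⁻¹ ≡ 24 (mod 29), so λ ≡ 1·24 ≡ 24.
  x = λ² - 2 - 2 = 576 - 4 ≡ 21; y = λ·(2 - 21) - 26 ≡ 11. → (21, 11)
3P: (21, 11) + (2, 26). λ = (26 - 11)/(2 - 21) ≡ 15/10 mod 29. 10⁻¹ ≡ 3 (mod 29), so λ ≡ 16.
  x = λ² - 21 - 2 = 256 - 23 ≡ 1; y = λ·(21 - 1) - 11 ≡ 19. → (1, 19)
4P: (1, 19) + (2, 26). λ = (26 - 19)/(2 - 1) ≡ 7/1 mod 29. 1⁻¹ ≡ 1 (mod 29), so λ ≡ 7.
  x = λ² - 1 - 2 = 49 - 3 ≡ 17; y = λ·(1 - 17) - 19 ≡ 14. → (17, 14)
5P: (17, 14) + (2, 26). λ = (26 - 14)/(2 - 17) ≡ 12/14 mod 29. 14⁻¹ ≡ 27 (mod 29) since 14·27 = 378 ≡ 1, so λ ≡ 5.
  x = λ² - 17 - 2 = 25 - 19 ≡ 6; y = λ·(17 - 6) - 14 ≡ 12. → (6, 12)
6P: (6, 12) + (2, 26). λ = (26 - 12)/(2 - 6) ≡ 14/25 mod 29. 25⁻¹ ≡ 7 (mod 29) since 25·7 = 175 ≡ 1, so λ ≡ 11.
  x = λ² - 6 - 2 = 121 - 8 ≡ 26; y = λ·(6 - 26) - 12 ≡ 0. → (26, 0)
7P: (26, 0) + (2, 26). λ = (26 - 0)/(2 - 26) ≡ 26/5 mod 29. 5⁻¹ ≡ 6 (mod 29), so λ ≡ 11.
  x = λ² - 26 - 2 = 121 - 28 ≡ 6; y = λ·(26 - 6) - 0 ≡ 17. → (6, 17)
8P: (6, 17) + (2, 26). λ = (26 - 17)/(2 - 6) ≡ 9/25 mod 29. 25⁻¹ ≡ 7 (mod 29) since 25·7 = 175 ≡ 1, so λ ≡ 5.
  x = λ² - 6 - 2 = 25 - 8 ≡ 17; y = λ·(6 - 17) - 17 ≡ 15. → (17, 15)
9P: (17, 15) + (2, 26). λ = (26 - 15)/(2 - 17) ≡ 11/14 mod 29. 14⁻¹ ≡ 27 (mod 29), so λ ≡ 7.
  x = λ² - 17 - 2 = 49 - 19 ≡ 1; y = λ·(17 - 1) - 15 ≡ 10. → (1, 10)
10P: (1, 10) + (2, 26). λ = (26 - 10)/(2 - 1) ≡ 16/1 mod 29. 1⁻¹ ≡ 1 (mod 29), so λ ≡ 16.
  x = λ² - 1 - 2 = 256 - 3 ≡ 21; y = λ·(1 - 21) - 10 ≡ 18. → (21, 18)
11P: (21, 18) + (2, 26). λ = (26 - 18)/(2 - 21) ≡ 8/10 mod 29. 10⁻¹ ≡ 3 (mod 29) since 10·3 = 30 ≡ 1, so λ ≡ 24.
  x = λ² - 21 - 2 = 576 - 23 ≡ 2; y = λ·(21 - 2) - 18 ≡ 3. → (2, 3)
12P: (2, 3) + (2, 26): same x and y₁ ≡ -y₂, so the sum is 𝒪.
12P = 𝒪, so the order is 12.

12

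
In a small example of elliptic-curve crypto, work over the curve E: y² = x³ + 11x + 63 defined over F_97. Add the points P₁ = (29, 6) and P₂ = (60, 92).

(29, 6) + (60, 92). λ = (92 - 6)/(60 - 29) ≡ 86/31 mod 97. 31⁻¹ ≡ 72 (mod 97), so λ ≡ 81.
  x = λ² - 29 - 60 = 6561 - 89 ≡ 70; y = λ·(29 - 70) - 6 ≡ 68. → (70, 68)

(70, 68)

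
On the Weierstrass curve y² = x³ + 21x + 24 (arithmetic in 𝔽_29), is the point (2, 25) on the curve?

yes

y² = 25² ≡ 16; x³ + 21x + 24 = 74 ≡ 16 (mod 29). 16 = 16.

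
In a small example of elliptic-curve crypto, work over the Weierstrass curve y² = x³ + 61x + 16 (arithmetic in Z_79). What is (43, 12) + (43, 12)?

(48, 31)

tangent at (43, 12): λ = (3·43² + 61)/(2·12) ≡ 78/24. 24⁻¹ ≡ 56 (mod 79), so λ ≡ 78·56 ≡ 23.
  x = λ² - 43 - 43 = 529 - 86 ≡ 48; y = λ·(43 - 48) - 12 ≡ 31. → (48, 31)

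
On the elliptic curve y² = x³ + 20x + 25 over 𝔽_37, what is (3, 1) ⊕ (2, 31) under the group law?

(7, 8)

(3, 1) + (2, 31). λ = (31 - 1)/(2 - 3) ≡ 30/36 mod 37. 36⁻¹ ≡ 36 (mod 37) since 36·36 = 1296 ≡ 1, so λ ≡ 7.
  x = λ² - 3 - 2 = 49 - 5 ≡ 7; y = λ·(3 - 7) - 1 ≡ 8. → (7, 8)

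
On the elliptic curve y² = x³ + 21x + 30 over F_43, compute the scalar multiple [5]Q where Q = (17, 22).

Double-and-add on 5 = (101)₂. Start with Q = (17, 22) for the leading 1-bit.
double: tangent at (17, 22): λ = (3·17² + 21)/(2·22) ≡ 28/1. 1⁻¹ ≡ 1 (mod 43), so λ ≡ 28·1 ≡ 28.
  x = λ² - 17 - 17 = 784 - 34 ≡ 19; y = λ·(17 - 19) - 22 ≡ 8. → (19, 8)
double: tangent at (19, 8): λ = (3·19² + 21)/(2·8) ≡ 29/16. 16⁻¹ ≡ 35 (mod 43) since 16·35 = 560 ≡ 1, so λ ≡ 29·35 ≡ 26.
  x = λ² - 19 - 19 = 676 - 38 ≡ 36; y = λ·(19 - 36) - 8 ≡ 23. → (36, 23)
add Q: (36, 23) + (17, 22). λ = (22 - 23)/(17 - 36) ≡ 42/24 mod 43. 24⁻¹ ≡ 9 (mod 43) since 24·9 = 216 ≡ 1, so λ ≡ 34.
  x = λ² - 36 - 17 = 1156 - 53 ≡ 28; y = λ·(36 - 28) - 23 ≡ 34. → (28, 34)

(28, 34)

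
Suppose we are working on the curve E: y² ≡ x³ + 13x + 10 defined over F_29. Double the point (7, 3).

tangent at (7, 3): λ = (3·7² + 13)/(2·3) ≡ 15/6. 6⁻¹ ≡ 5 (mod 29) since 6·5 = 30 ≡ 1, so λ ≡ 15·5 ≡ 17.
  x = λ² - 7 - 7 = 289 - 14 ≡ 14; y = λ·(7 - 14) - 3 ≡ 23. → (14, 23)

(14, 23)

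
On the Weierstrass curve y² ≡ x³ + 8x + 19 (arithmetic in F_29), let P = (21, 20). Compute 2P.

(12, 25)

tangent at (21, 20): λ = (3·21² + 8)/(2·20) ≡ 26/11. 11⁻¹ ≡ 8 (mod 29), so λ ≡ 26·8 ≡ 5.
  x = λ² - 21 - 21 = 25 - 42 ≡ 12; y = λ·(21 - 12) - 20 ≡ 25. → (12, 25)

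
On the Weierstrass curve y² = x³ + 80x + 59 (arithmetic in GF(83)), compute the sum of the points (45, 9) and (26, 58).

(49, 45)

(45, 9) + (26, 58). λ = (58 - 9)/(26 - 45) ≡ 49/64 mod 83. 64⁻¹ ≡ 48 (mod 83) since 64·48 = 3072 ≡ 1, so λ ≡ 28.
  x = λ² - 45 - 26 = 784 - 71 ≡ 49; y = λ·(45 - 49) - 9 ≡ 45. → (49, 45)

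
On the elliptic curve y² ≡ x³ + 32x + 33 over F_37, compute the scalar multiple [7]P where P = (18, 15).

Double-and-add on 7 = (111)₂. Start with P = (18, 15) for the leading 1-bit.
double: tangent at (18, 15): λ = (3·18² + 32)/(2·15) ≡ 5/30. 30⁻¹ ≡ 21 (mod 37) since 30·21 = 630 ≡ 1, so λ ≡ 5·21 ≡ 31.
  x = λ² - 18 - 18 = 961 - 36 ≡ 0; y = λ·(18 - 0) - 15 ≡ 25. → (0, 25)
add P: (0, 25) + (18, 15). λ = (15 - 25)/(18 - 0) ≡ 27/18 mod 37. 18⁻¹ ≡ 35 (mod 37), so λ ≡ 20.
  x = λ² - 0 - 18 = 400 - 18 ≡ 12; y = λ·(0 - 12) - 25 ≡ 31. → (12, 31)
double: tangent at (12, 31): λ = (3·12² + 32)/(2·31) ≡ 20/25. 25⁻¹ ≡ 3 (mod 37), so λ ≡ 20·3 ≡ 23.
  x = λ² - 12 - 12 = 529 - 24 ≡ 24; y = λ·(12 - 24) - 31 ≡ 26. → (24, 26)
add P: (24, 26) + (18, 15). λ = (15 - 26)/(18 - 24) ≡ 26/31 mod 37. 31⁻¹ ≡ 6 (mod 37), so λ ≡ 8.
  x = λ² - 24 - 18 = 64 - 42 ≡ 22; y = λ·(24 - 22) - 26 ≡ 27. → (22, 27)

(22, 27)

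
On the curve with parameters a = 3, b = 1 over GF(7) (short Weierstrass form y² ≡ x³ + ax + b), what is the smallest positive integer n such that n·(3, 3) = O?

12

2P: tangent at (3, 3): λ = (3·3² + 3)/(2·3) ≡ 2/6. 6⁻¹ ≡ 6 (mod 7), so λ ≡ 2·6 ≡ 5.
  x = λ² - 3 - 3 = 25 - 6 ≡ 5; y = λ·(3 - 5) - 3 ≡ 1. → (5, 1)
3P: (5, 1) + (3, 3). λ = (3 - 1)/(3 - 5) ≡ 2/5 mod 7. 5⁻¹ ≡ 3 (mod 7), so λ ≡ 6.
  x = λ² - 5 - 3 = 36 - 8 ≡ 0; y = λ·(5 - 0) - 1 ≡ 1. → (0, 1)
4P: (0, 1) + (3, 3). λ = (3 - 1)/(3 - 0) ≡ 2/3 mod 7. 3⁻¹ ≡ 5 (mod 7), so λ ≡ 3.
  x = λ² - 0 - 3 = 9 - 3 ≡ 6; y = λ·(0 - 6) - 1 ≡ 2. → (6, 2)
5P: (6, 2) + (3, 3). λ = (3 - 2)/(3 - 6) ≡ 1/4 mod 7. 4⁻¹ ≡ 2 (mod 7) since 4·2 = 8 ≡ 1, so λ ≡ 2.
  x = λ² - 6 - 3 = 4 - 9 ≡ 2; y = λ·(6 - 2) - 2 ≡ 6. → (2, 6)
6P: (2, 6) + (3, 3). λ = (3 - 6)/(3 - 2) ≡ 4/1 mod 7. 1⁻¹ ≡ 1 (mod 7), so λ ≡ 4.
  x = λ² - 2 - 3 = 16 - 5 ≡ 4; y = λ·(2 - 4) - 6 ≡ 0. → (4, 0)
7P: (4, 0) + (3, 3). λ = (3 - 0)/(3 - 4) ≡ 3/6 mod 7. 6⁻¹ ≡ 6 (mod 7) since 6·6 = 36 ≡ 1, so λ ≡ 4.
  x = λ² - 4 - 3 = 16 - 7 ≡ 2; y = λ·(4 - 2) - 0 ≡ 1. → (2, 1)
8P: (2, 1) + (3, 3). λ = (3 - 1)/(3 - 2) ≡ 2/1 mod 7. 1⁻¹ ≡ 1 (mod 7), so λ ≡ 2.
  x = λ² - 2 - 3 = 4 - 5 ≡ 6; y = λ·(2 - 6) - 1 ≡ 5. → (6, 5)
9P: (6, 5) + (3, 3). λ = (3 - 5)/(3 - 6) ≡ 5/4 mod 7. 4⁻¹ ≡ 2 (mod 7), so λ ≡ 3.
  x = λ² - 6 - 3 = 9 - 9 ≡ 0; y = λ·(6 - 0) - 5 ≡ 6. → (0, 6)
10P: (0, 6) + (3, 3). λ = (3 - 6)/(3 - 0) ≡ 4/3 mod 7. 3⁻¹ ≡ 5 (mod 7), so λ ≡ 6.
  x = λ² - 0 - 3 = 36 - 3 ≡ 5; y = λ·(0 - 5) - 6 ≡ 6. → (5, 6)
11P: (5, 6) + (3, 3). λ = (3 - 6)/(3 - 5) ≡ 4/5 mod 7. 5⁻¹ ≡ 3 (mod 7), so λ ≡ 5.
  x = λ² - 5 - 3 = 25 - 8 ≡ 3; y = λ·(5 - 3) - 6 ≡ 4. → (3, 4)
12P: (3, 4) + (3, 3): same x and y₁ ≡ -y₂, so the sum is O.
12P = O, so the order is 12.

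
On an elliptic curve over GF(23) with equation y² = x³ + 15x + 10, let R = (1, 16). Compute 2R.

(2, 5)

tangent at (1, 16): λ = (3·1² + 15)/(2·16) ≡ 18/9. 9⁻¹ ≡ 18 (mod 23), so λ ≡ 18·18 ≡ 2.
  x = λ² - 1 - 1 = 4 - 2 ≡ 2; y = λ·(1 - 2) - 16 ≡ 5. → (2, 5)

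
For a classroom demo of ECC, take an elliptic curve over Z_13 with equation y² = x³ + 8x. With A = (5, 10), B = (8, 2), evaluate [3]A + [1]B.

(1, 3)

First 3A:
Repeated addition: build up to 3A.
2A: tangent at (5, 10): λ = (3·5² + 8)/(2·10) ≡ 5/7. 7⁻¹ ≡ 2 (mod 13) since 7·2 = 14 ≡ 1, so λ ≡ 5·2 ≡ 10.
  x = λ² - 5 - 5 = 100 - 10 ≡ 12; y = λ·(5 - 12) - 10 ≡ 11. → (12, 11)
3A: (12, 11) + (5, 10). λ = (10 - 11)/(5 - 12) ≡ 12/6 mod 13. 6⁻¹ ≡ 11 (mod 13), so λ ≡ 2.
  x = λ² - 12 - 5 = 4 - 17 ≡ 0; y = λ·(12 - 0) - 11 ≡ 0. → (0, 0)
3A = (0, 0).
Finally 3A + B:
(0, 0) + (8, 2). λ = (2 - 0)/(8 - 0) ≡ 2/8 mod 13. 8⁻¹ ≡ 5 (mod 13) since 8·5 = 40 ≡ 1, so λ ≡ 10.
  x = λ² - 0 - 8 = 100 - 8 ≡ 1; y = λ·(0 - 1) - 0 ≡ 3. → (1, 3)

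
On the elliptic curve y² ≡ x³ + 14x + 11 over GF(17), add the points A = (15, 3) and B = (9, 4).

(2, 9)

(15, 3) + (9, 4). λ = (4 - 3)/(9 - 15) ≡ 1/11 mod 17. 11⁻¹ ≡ 14 (mod 17), so λ ≡ 14.
  x = λ² - 15 - 9 = 196 - 24 ≡ 2; y = λ·(15 - 2) - 3 ≡ 9. → (2, 9)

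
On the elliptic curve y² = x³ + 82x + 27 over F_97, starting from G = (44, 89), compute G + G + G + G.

(20, 8)

Repeated addition: build up to 4G.
2G: tangent at (44, 89): λ = (3·44² + 82)/(2·89) ≡ 70/81. 81⁻¹ ≡ 6 (mod 97), so λ ≡ 70·6 ≡ 32.
  x = λ² - 44 - 44 = 1024 - 88 ≡ 63; y = λ·(44 - 63) - 89 ≡ 79. → (63, 79)
3G: (63, 79) + (44, 89). λ = (89 - 79)/(44 - 63) ≡ 10/78 mod 97. 78⁻¹ ≡ 51 (mod 97), so λ ≡ 25.
  x = λ² - 63 - 44 = 625 - 107 ≡ 33; y = λ·(63 - 33) - 79 ≡ 89. → (33, 89)
4G: (33, 89) + (44, 89). λ = (89 - 89)/(44 - 33) ≡ 0/11 mod 97. 11⁻¹ ≡ 53 (mod 97), so λ ≡ 0.
  x = λ² - 33 - 44 = 0 - 77 ≡ 20; y = λ·(33 - 20) - 89 ≡ 8. → (20, 8)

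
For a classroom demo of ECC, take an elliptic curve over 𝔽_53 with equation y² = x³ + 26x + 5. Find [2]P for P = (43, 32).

tangent at (43, 32): λ = (3·43² + 26)/(2·32) ≡ 8/11. 11⁻¹ ≡ 29 (mod 53) since 11·29 = 319 ≡ 1, so λ ≡ 8·29 ≡ 20.
  x = λ² - 43 - 43 = 400 - 86 ≡ 49; y = λ·(43 - 49) - 32 ≡ 7. → (49, 7)

(49, 7)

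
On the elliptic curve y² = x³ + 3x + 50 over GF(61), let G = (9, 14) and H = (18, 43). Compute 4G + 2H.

First 4G:
Repeated addition: build up to 4G.
2G: tangent at (9, 14): λ = (3·9² + 3)/(2·14) ≡ 2/28. 28⁻¹ ≡ 24 (mod 61), so λ ≡ 2·24 ≡ 48.
  x = λ² - 9 - 9 = 2304 - 18 ≡ 29; y = λ·(9 - 29) - 14 ≡ 2. → (29, 2)
3G: (29, 2) + (9, 14). λ = (14 - 2)/(9 - 29) ≡ 12/41 mod 61. 41⁻¹ ≡ 3 (mod 61), so λ ≡ 36.
  x = λ² - 29 - 9 = 1296 - 38 ≡ 38; y = λ·(29 - 38) - 2 ≡ 40. → (38, 40)
4G: (38, 40) + (9, 14). λ = (14 - 40)/(9 - 38) ≡ 35/32 mod 61. 32⁻¹ ≡ 21 (mod 61), so λ ≡ 3.
  x = λ² - 38 - 9 = 9 - 47 ≡ 23; y = λ·(38 - 23) - 40 ≡ 5. → (23, 5)
4G = (23, 5).
Next 2H:
Repeated addition: build up to 2H.
2H: tangent at (18, 43): λ = (3·18² + 3)/(2·43) ≡ 60/25. 25⁻¹ ≡ 22 (mod 61) since 25·22 = 550 ≡ 1, so λ ≡ 60·22 ≡ 39.
  x = λ² - 18 - 18 = 1521 - 36 ≡ 21; y = λ·(18 - 21) - 43 ≡ 23. → (21, 23)
2H = (21, 23).
Finally 4G + 2H:
(23, 5) + (21, 23). λ = (23 - 5)/(21 - 23) ≡ 18/59 mod 61. 59⁻¹ ≡ 30 (mod 61) since 59·30 = 1770 ≡ 1, so λ ≡ 52.
  x = λ² - 23 - 21 = 2704 - 44 ≡ 37; y = λ·(23 - 37) - 5 ≡ 60. → (37, 60)

(37, 60)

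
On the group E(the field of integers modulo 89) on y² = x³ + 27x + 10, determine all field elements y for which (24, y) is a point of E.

x³ + 27x + 10 = 14482 ≡ 64 (mod 89).
Square roots of 64 mod 89: 8 and 81 (since 8² = 64 ≡ 64).

8, 81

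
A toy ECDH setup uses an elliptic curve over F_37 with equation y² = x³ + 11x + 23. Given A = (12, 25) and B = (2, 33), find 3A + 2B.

First 3A:
Repeated addition: build up to 3A.
2A: tangent at (12, 25): λ = (3·12² + 11)/(2·25) ≡ 36/13. 13⁻¹ ≡ 20 (mod 37), so λ ≡ 36·20 ≡ 17.
  x = λ² - 12 - 12 = 289 - 24 ≡ 6; y = λ·(12 - 6) - 25 ≡ 3. → (6, 3)
3A: (6, 3) + (12, 25). λ = (25 - 3)/(12 - 6) ≡ 22/6 mod 37. 6⁻¹ ≡ 31 (mod 37), so λ ≡ 16.
  x = λ² - 6 - 12 = 256 - 18 ≡ 16; y = λ·(6 - 16) - 3 ≡ 22. → (16, 22)
3A = (16, 22).
Next 2B:
Repeated addition: build up to 2B.
2B: tangent at (2, 33): λ = (3·2² + 11)/(2·33) ≡ 23/29. 29⁻¹ ≡ 23 (mod 37) since 29·23 = 667 ≡ 1, so λ ≡ 23·23 ≡ 11.
  x = λ² - 2 - 2 = 121 - 4 ≡ 6; y = λ·(2 - 6) - 33 ≡ 34. → (6, 34)
2B = (6, 34).
Finally 3A + 2B:
(16, 22) + (6, 34). λ = (34 - 22)/(6 - 16) ≡ 12/27 mod 37. 27⁻¹ ≡ 11 (mod 37), so λ ≡ 21.
  x = λ² - 16 - 6 = 441 - 22 ≡ 12; y = λ·(16 - 12) - 22 ≡ 25. → (12, 25)

(12, 25)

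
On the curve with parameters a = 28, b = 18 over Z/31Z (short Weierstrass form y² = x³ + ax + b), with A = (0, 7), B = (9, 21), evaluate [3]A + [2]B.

(0, 24)

First 3A:
Repeated addition: build up to 3A.
2A: tangent at (0, 7): λ = (3·0² + 28)/(2·7) ≡ 28/14. 14⁻¹ ≡ 20 (mod 31), so λ ≡ 28·20 ≡ 2.
  x = λ² - 0 - 0 = 4 - 0 ≡ 4; y = λ·(0 - 4) - 7 ≡ 16. → (4, 16)
3A: (4, 16) + (0, 7). λ = (7 - 16)/(0 - 4) ≡ 22/27 mod 31. 27⁻¹ ≡ 23 (mod 31), so λ ≡ 10.
  x = λ² - 4 - 0 = 100 - 4 ≡ 3; y = λ·(4 - 3) - 16 ≡ 25. → (3, 25)
3A = (3, 25).
Next 2B:
Repeated addition: build up to 2B.
2B: tangent at (9, 21): λ = (3·9² + 28)/(2·21) ≡ 23/11. 11⁻¹ ≡ 17 (mod 31) since 11·17 = 187 ≡ 1, so λ ≡ 23·17 ≡ 19.
  x = λ² - 9 - 9 = 361 - 18 ≡ 2; y = λ·(9 - 2) - 21 ≡ 19. → (2, 19)
2B = (2, 19).
Finally 3A + 2B:
(3, 25) + (2, 19). λ = (19 - 25)/(2 - 3) ≡ 25/30 mod 31. 30⁻¹ ≡ 30 (mod 31) since 30·30 = 900 ≡ 1, so λ ≡ 6.
  x = λ² - 3 - 2 = 36 - 5 ≡ 0; y = λ·(3 - 0) - 25 ≡ 24. → (0, 24)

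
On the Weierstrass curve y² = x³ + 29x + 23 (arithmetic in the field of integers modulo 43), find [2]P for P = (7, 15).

tangent at (7, 15): λ = (3·7² + 29)/(2·15) ≡ 4/30. 30⁻¹ ≡ 33 (mod 43), so λ ≡ 4·33 ≡ 3.
  x = λ² - 7 - 7 = 9 - 14 ≡ 38; y = λ·(7 - 38) - 15 ≡ 21. → (38, 21)

(38, 21)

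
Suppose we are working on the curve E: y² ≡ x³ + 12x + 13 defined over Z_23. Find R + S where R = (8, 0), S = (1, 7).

(15, 7)

(8, 0) + (1, 7). λ = (7 - 0)/(1 - 8) ≡ 7/16 mod 23. 16⁻¹ ≡ 13 (mod 23) since 16·13 = 208 ≡ 1, so λ ≡ 22.
  x = λ² - 8 - 1 = 484 - 9 ≡ 15; y = λ·(8 - 15) - 0 ≡ 7. → (15, 7)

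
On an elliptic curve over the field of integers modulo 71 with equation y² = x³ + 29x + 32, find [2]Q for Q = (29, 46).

tangent at (29, 46): λ = (3·29² + 29)/(2·46) ≡ 67/21. 21⁻¹ ≡ 44 (mod 71) since 21·44 = 924 ≡ 1, so λ ≡ 67·44 ≡ 37.
  x = λ² - 29 - 29 = 1369 - 58 ≡ 33; y = λ·(29 - 33) - 46 ≡ 19. → (33, 19)

(33, 19)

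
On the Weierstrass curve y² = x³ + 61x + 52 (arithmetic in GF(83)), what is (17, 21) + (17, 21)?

(36, 73)

tangent at (17, 21): λ = (3·17² + 61)/(2·21) ≡ 15/42. 42⁻¹ ≡ 2 (mod 83), so λ ≡ 15·2 ≡ 30.
  x = λ² - 17 - 17 = 900 - 34 ≡ 36; y = λ·(17 - 36) - 21 ≡ 73. → (36, 73)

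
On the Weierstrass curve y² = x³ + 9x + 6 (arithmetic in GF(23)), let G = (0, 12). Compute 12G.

(1, 4)

Repeated addition: build up to 12G.
2G: tangent at (0, 12): λ = (3·0² + 9)/(2·12) ≡ 9/1. 1⁻¹ ≡ 1 (mod 23), so λ ≡ 9·1 ≡ 9.
  x = λ² - 0 - 0 = 81 - 0 ≡ 12; y = λ·(0 - 12) - 12 ≡ 18. → (12, 18)
3G: (12, 18) + (0, 12). λ = (12 - 18)/(0 - 12) ≡ 17/11 mod 23. 11⁻¹ ≡ 21 (mod 23) since 11·21 = 231 ≡ 1, so λ ≡ 12.
  x = λ² - 12 - 0 = 144 - 12 ≡ 17; y = λ·(12 - 17) - 18 ≡ 14. → (17, 14)
4G: (17, 14) + (0, 12). λ = (12 - 14)/(0 - 17) ≡ 21/6 mod 23. 6⁻¹ ≡ 4 (mod 23) since 6·4 = 24 ≡ 1, so λ ≡ 15.
  x = λ² - 17 - 0 = 225 - 17 ≡ 1; y = λ·(17 - 1) - 14 ≡ 19. → (1, 19)
5G: (1, 19) + (0, 12). λ = (12 - 19)/(0 - 1) ≡ 16/22 mod 23. 22⁻¹ ≡ 22 (mod 23), so λ ≡ 7.
  x = λ² - 1 - 0 = 49 - 1 ≡ 2; y = λ·(1 - 2) - 19 ≡ 20. → (2, 20)
6G: (2, 20) + (0, 12). λ = (12 - 20)/(0 - 2) ≡ 15/21 mod 23. 21⁻¹ ≡ 11 (mod 23), so λ ≡ 4.
  x = λ² - 2 - 0 = 16 - 2 ≡ 14; y = λ·(2 - 14) - 20 ≡ 1. → (14, 1)
7G: (14, 1) + (0, 12). λ = (12 - 1)/(0 - 14) ≡ 11/9 mod 23. 9⁻¹ ≡ 18 (mod 23), so λ ≡ 14.
  x = λ² - 14 - 0 = 196 - 14 ≡ 21; y = λ·(14 - 21) - 1 ≡ 16. → (21, 16)
8G: (21, 16) + (0, 12). λ = (12 - 16)/(0 - 21) ≡ 19/2 mod 23. 2⁻¹ ≡ 12 (mod 23) since 2·12 = 24 ≡ 1, so λ ≡ 21.
  x = λ² - 21 - 0 = 441 - 21 ≡ 6; y = λ·(21 - 6) - 16 ≡ 0. → (6, 0)
9G: (6, 0) + (0, 12). λ = (12 - 0)/(0 - 6) ≡ 12/17 mod 23. 17⁻¹ ≡ 19 (mod 23) since 17·19 = 323 ≡ 1, so λ ≡ 21.
  x = λ² - 6 - 0 = 441 - 6 ≡ 21; y = λ·(6 - 21) - 0 ≡ 7. → (21, 7)
10G: (21, 7) + (0, 12). λ = (12 - 7)/(0 - 21) ≡ 5/2 mod 23. 2⁻¹ ≡ 12 (mod 23), so λ ≡ 14.
  x = λ² - 21 - 0 = 196 - 21 ≡ 14; y = λ·(21 - 14) - 7 ≡ 22. → (14, 22)
11G: (14, 22) + (0, 12). λ = (12 - 22)/(0 - 14) ≡ 13/9 mod 23. 9⁻¹ ≡ 18 (mod 23), so λ ≡ 4.
  x = λ² - 14 - 0 = 16 - 14 ≡ 2; y = λ·(14 - 2) - 22 ≡ 3. → (2, 3)
12G: (2, 3) + (0, 12). λ = (12 - 3)/(0 - 2) ≡ 9/21 mod 23. 21⁻¹ ≡ 11 (mod 23), so λ ≡ 7.
  x = λ² - 2 - 0 = 49 - 2 ≡ 1; y = λ·(2 - 1) - 3 ≡ 4. → (1, 4)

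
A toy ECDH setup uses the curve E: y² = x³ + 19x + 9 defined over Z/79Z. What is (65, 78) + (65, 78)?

(46, 41)

tangent at (65, 78): λ = (3·65² + 19)/(2·78) ≡ 54/77. 77⁻¹ ≡ 39 (mod 79), so λ ≡ 54·39 ≡ 52.
  x = λ² - 65 - 65 = 2704 - 130 ≡ 46; y = λ·(65 - 46) - 78 ≡ 41. → (46, 41)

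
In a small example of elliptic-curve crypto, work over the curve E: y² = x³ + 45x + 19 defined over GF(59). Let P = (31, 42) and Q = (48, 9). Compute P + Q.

(31, 42) + (48, 9). λ = (9 - 42)/(48 - 31) ≡ 26/17 mod 59. 17⁻¹ ≡ 7 (mod 59), so λ ≡ 5.
  x = λ² - 31 - 48 = 25 - 79 ≡ 5; y = λ·(31 - 5) - 42 ≡ 29. → (5, 29)

(5, 29)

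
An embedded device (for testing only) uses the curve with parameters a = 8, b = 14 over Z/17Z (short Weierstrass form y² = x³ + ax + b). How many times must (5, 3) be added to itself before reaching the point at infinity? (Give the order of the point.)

2P: tangent at (5, 3): λ = (3·5² + 8)/(2·3) ≡ 15/6. 6⁻¹ ≡ 3 (mod 17), so λ ≡ 15·3 ≡ 11.
  x = λ² - 5 - 5 = 121 - 10 ≡ 9; y = λ·(5 - 9) - 3 ≡ 4. → (9, 4)
3P: (9, 4) + (5, 3). λ = (3 - 4)/(5 - 9) ≡ 16/13 mod 17. 13⁻¹ ≡ 4 (mod 17), so λ ≡ 13.
  x = λ² - 9 - 5 = 169 - 14 ≡ 2; y = λ·(9 - 2) - 4 ≡ 2. → (2, 2)
4P: (2, 2) + (5, 3). λ = (3 - 2)/(5 - 2) ≡ 1/3 mod 17. 3⁻¹ ≡ 6 (mod 17), so λ ≡ 6.
  x = λ² - 2 - 5 = 36 - 7 ≡ 12; y = λ·(2 - 12) - 2 ≡ 6. → (12, 6)
5P: (12, 6) + (5, 3). λ = (3 - 6)/(5 - 12) ≡ 14/10 mod 17. 10⁻¹ ≡ 12 (mod 17), so λ ≡ 15.
  x = λ² - 12 - 5 = 225 - 17 ≡ 4; y = λ·(12 - 4) - 6 ≡ 12. → (4, 12)
6P: (4, 12) + (5, 3). λ = (3 - 12)/(5 - 4) ≡ 8/1 mod 17. 1⁻¹ ≡ 1 (mod 17), so λ ≡ 8.
  x = λ² - 4 - 5 = 64 - 9 ≡ 4; y = λ·(4 - 4) - 12 ≡ 5. → (4, 5)
7P: (4, 5) + (5, 3). λ = (3 - 5)/(5 - 4) ≡ 15/1 mod 17. 1⁻¹ ≡ 1 (mod 17), so λ ≡ 15.
  x = λ² - 4 - 5 = 225 - 9 ≡ 12; y = λ·(4 - 12) - 5 ≡ 11. → (12, 11)
8P: (12, 11) + (5, 3). λ = (3 - 11)/(5 - 12) ≡ 9/10 mod 17. 10⁻¹ ≡ 12 (mod 17), so λ ≡ 6.
  x = λ² - 12 - 5 = 36 - 17 ≡ 2; y = λ·(12 - 2) - 11 ≡ 15. → (2, 15)
9P: (2, 15) + (5, 3). λ = (3 - 15)/(5 - 2) ≡ 5/3 mod 17. 3⁻¹ ≡ 6 (mod 17), so λ ≡ 13.
  x = λ² - 2 - 5 = 169 - 7 ≡ 9; y = λ·(2 - 9) - 15 ≡ 13. → (9, 13)
10P: (9, 13) + (5, 3). λ = (3 - 13)/(5 - 9) ≡ 7/13 mod 17. 13⁻¹ ≡ 4 (mod 17), so λ ≡ 11.
  x = λ² - 9 - 5 = 121 - 14 ≡ 5; y = λ·(9 - 5) - 13 ≡ 14. → (5, 14)
11P: (5, 14) + (5, 3): same x and y₁ ≡ -y₂, so the sum is the point at infinity.
11P = the point at infinity, so the order is 11.

11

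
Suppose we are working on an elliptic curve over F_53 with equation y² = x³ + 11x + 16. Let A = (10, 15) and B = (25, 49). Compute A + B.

(10, 15) + (25, 49). λ = (49 - 15)/(25 - 10) ≡ 34/15 mod 53. 15⁻¹ ≡ 46 (mod 53), so λ ≡ 27.
  x = λ² - 10 - 25 = 729 - 35 ≡ 5; y = λ·(10 - 5) - 15 ≡ 14. → (5, 14)

(5, 14)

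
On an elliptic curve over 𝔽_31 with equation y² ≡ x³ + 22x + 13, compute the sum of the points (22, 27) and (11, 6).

(22, 27) + (11, 6). λ = (6 - 27)/(11 - 22) ≡ 10/20 mod 31. 20⁻¹ ≡ 14 (mod 31), so λ ≡ 16.
  x = λ² - 22 - 11 = 256 - 33 ≡ 6; y = λ·(22 - 6) - 27 ≡ 12. → (6, 12)

(6, 12)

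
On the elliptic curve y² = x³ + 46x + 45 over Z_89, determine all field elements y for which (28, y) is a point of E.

none

x³ + 46x + 45 = 23285 ≡ 56 (mod 89).
56 is a non-residue mod 89; no y exists.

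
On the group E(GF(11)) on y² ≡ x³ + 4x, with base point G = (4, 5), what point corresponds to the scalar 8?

(1, 4)

Double-and-add on 8 = (1000)₂. Start with G = (4, 5) for the leading 1-bit.
double: tangent at (4, 5): λ = (3·4² + 4)/(2·5) ≡ 8/10. 10⁻¹ ≡ 10 (mod 11) since 10·10 = 100 ≡ 1, so λ ≡ 8·10 ≡ 3.
  x = λ² - 4 - 4 = 9 - 8 ≡ 1; y = λ·(4 - 1) - 5 ≡ 4. → (1, 4)
double: tangent at (1, 4): λ = (3·1² + 4)/(2·4) ≡ 7/8. 8⁻¹ ≡ 7 (mod 11), so λ ≡ 7·7 ≡ 5.
  x = λ² - 1 - 1 = 25 - 2 ≡ 1; y = λ·(1 - 1) - 4 ≡ 7. → (1, 7)
double: tangent at (1, 7): λ = (3·1² + 4)/(2·7) ≡ 7/3. 3⁻¹ ≡ 4 (mod 11), so λ ≡ 7·4 ≡ 6.
  x = λ² - 1 - 1 = 36 - 2 ≡ 1; y = λ·(1 - 1) - 7 ≡ 4. → (1, 4)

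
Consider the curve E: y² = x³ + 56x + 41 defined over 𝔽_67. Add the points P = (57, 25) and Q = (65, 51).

(57, 25) + (65, 51). λ = (51 - 25)/(65 - 57) ≡ 26/8 mod 67. 8⁻¹ ≡ 42 (mod 67), so λ ≡ 20.
  x = λ² - 57 - 65 = 400 - 122 ≡ 10; y = λ·(57 - 10) - 25 ≡ 44. → (10, 44)

(10, 44)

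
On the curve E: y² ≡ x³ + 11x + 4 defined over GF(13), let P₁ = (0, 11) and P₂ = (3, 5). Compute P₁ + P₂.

(1, 4)

(0, 11) + (3, 5). λ = (5 - 11)/(3 - 0) ≡ 7/3 mod 13. 3⁻¹ ≡ 9 (mod 13), so λ ≡ 11.
  x = λ² - 0 - 3 = 121 - 3 ≡ 1; y = λ·(0 - 1) - 11 ≡ 4. → (1, 4)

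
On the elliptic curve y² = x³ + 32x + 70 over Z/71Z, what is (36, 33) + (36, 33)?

(8, 25)

tangent at (36, 33): λ = (3·36² + 32)/(2·33) ≡ 15/66. 66⁻¹ ≡ 14 (mod 71), so λ ≡ 15·14 ≡ 68.
  x = λ² - 36 - 36 = 4624 - 72 ≡ 8; y = λ·(36 - 8) - 33 ≡ 25. → (8, 25)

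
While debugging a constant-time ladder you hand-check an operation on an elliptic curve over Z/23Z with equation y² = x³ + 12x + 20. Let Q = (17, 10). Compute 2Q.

tangent at (17, 10): λ = (3·17² + 12)/(2·10) ≡ 5/20. 20⁻¹ ≡ 15 (mod 23), so λ ≡ 5·15 ≡ 6.
  x = λ² - 17 - 17 = 36 - 34 ≡ 2; y = λ·(17 - 2) - 10 ≡ 11. → (2, 11)

(2, 11)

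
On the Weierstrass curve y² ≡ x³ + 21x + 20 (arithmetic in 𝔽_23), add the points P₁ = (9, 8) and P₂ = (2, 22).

(9, 8) + (2, 22). λ = (22 - 8)/(2 - 9) ≡ 14/16 mod 23. 16⁻¹ ≡ 13 (mod 23), so λ ≡ 21.
  x = λ² - 9 - 2 = 441 - 11 ≡ 16; y = λ·(9 - 16) - 8 ≡ 6. → (16, 6)

(16, 6)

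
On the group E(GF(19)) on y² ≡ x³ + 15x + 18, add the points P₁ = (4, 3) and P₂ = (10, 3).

(5, 16)

(4, 3) + (10, 3). λ = (3 - 3)/(10 - 4) ≡ 0/6 mod 19. 6⁻¹ ≡ 16 (mod 19), so λ ≡ 0.
  x = λ² - 4 - 10 = 0 - 14 ≡ 5; y = λ·(4 - 5) - 3 ≡ 16. → (5, 16)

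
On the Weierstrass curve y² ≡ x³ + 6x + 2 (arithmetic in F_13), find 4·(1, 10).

Write G = (1, 10).
Repeated addition: build up to 4G.
2G: tangent at (1, 10): λ = (3·1² + 6)/(2·10) ≡ 9/7. 7⁻¹ ≡ 2 (mod 13), so λ ≡ 9·2 ≡ 5.
  x = λ² - 1 - 1 = 25 - 2 ≡ 10; y = λ·(1 - 10) - 10 ≡ 10. → (10, 10)
3G: (10, 10) + (1, 10). λ = (10 - 10)/(1 - 10) ≡ 0/4 mod 13. 4⁻¹ ≡ 10 (mod 13), so λ ≡ 0.
  x = λ² - 10 - 1 = 0 - 11 ≡ 2; y = λ·(10 - 2) - 10 ≡ 3. → (2, 3)
4G: (2, 3) + (1, 10). λ = (10 - 3)/(1 - 2) ≡ 7/12 mod 13. 12⁻¹ ≡ 12 (mod 13) since 12·12 = 144 ≡ 1, so λ ≡ 6.
  x = λ² - 2 - 1 = 36 - 3 ≡ 7; y = λ·(2 - 7) - 3 ≡ 6. → (7, 6)

(7, 6)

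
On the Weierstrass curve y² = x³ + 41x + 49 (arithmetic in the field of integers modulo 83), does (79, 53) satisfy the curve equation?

yes

y² = 53² ≡ 70; x³ + 41x + 49 = 496327 ≡ 70 (mod 83). 70 = 70.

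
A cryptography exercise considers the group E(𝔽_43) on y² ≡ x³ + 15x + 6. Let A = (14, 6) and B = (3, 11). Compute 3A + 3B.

(4, 1)

First 3A:
Repeated addition: build up to 3A.
2A: tangent at (14, 6): λ = (3·14² + 15)/(2·6) ≡ 1/12. 12⁻¹ ≡ 18 (mod 43), so λ ≡ 1·18 ≡ 18.
  x = λ² - 14 - 14 = 324 - 28 ≡ 38; y = λ·(14 - 38) - 6 ≡ 35. → (38, 35)
3A: (38, 35) + (14, 6). λ = (6 - 35)/(14 - 38) ≡ 14/19 mod 43. 19⁻¹ ≡ 34 (mod 43) since 19·34 = 646 ≡ 1, so λ ≡ 3.
  x = λ² - 38 - 14 = 9 - 52 ≡ 0; y = λ·(38 - 0) - 35 ≡ 36. → (0, 36)
3A = (0, 36).
Next 3B:
Repeated addition: build up to 3B.
2B: tangent at (3, 11): λ = (3·3² + 15)/(2·11) ≡ 42/22. 22⁻¹ ≡ 2 (mod 43) since 22·2 = 44 ≡ 1, so λ ≡ 42·2 ≡ 41.
  x = λ² - 3 - 3 = 1681 - 6 ≡ 41; y = λ·(3 - 41) - 11 ≡ 22. → (41, 22)
3B: (41, 22) + (3, 11). λ = (11 - 22)/(3 - 41) ≡ 32/5 mod 43. 5⁻¹ ≡ 26 (mod 43), so λ ≡ 15.
  x = λ² - 41 - 3 = 225 - 44 ≡ 9; y = λ·(41 - 9) - 22 ≡ 28. → (9, 28)
3B = (9, 28).
Finally 3A + 3B:
(0, 36) + (9, 28). λ = (28 - 36)/(9 - 0) ≡ 35/9 mod 43. 9⁻¹ ≡ 24 (mod 43), so λ ≡ 23.
  x = λ² - 0 - 9 = 529 - 9 ≡ 4; y = λ·(0 - 4) - 36 ≡ 1. → (4, 1)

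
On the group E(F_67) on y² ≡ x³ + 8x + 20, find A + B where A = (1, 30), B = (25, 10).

(1, 30) + (25, 10). λ = (10 - 30)/(25 - 1) ≡ 47/24 mod 67. 24⁻¹ ≡ 14 (mod 67), so λ ≡ 55.
  x = λ² - 1 - 25 = 3025 - 26 ≡ 51; y = λ·(1 - 51) - 30 ≡ 34. → (51, 34)

(51, 34)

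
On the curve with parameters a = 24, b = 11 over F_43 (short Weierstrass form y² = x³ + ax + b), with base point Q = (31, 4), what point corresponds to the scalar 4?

Double-and-add on 4 = (100)₂. Start with Q = (31, 4) for the leading 1-bit.
double: tangent at (31, 4): λ = (3·31² + 24)/(2·4) ≡ 26/8. 8⁻¹ ≡ 27 (mod 43) since 8·27 = 216 ≡ 1, so λ ≡ 26·27 ≡ 14.
  x = λ² - 31 - 31 = 196 - 62 ≡ 5; y = λ·(31 - 5) - 4 ≡ 16. → (5, 16)
double: tangent at (5, 16): λ = (3·5² + 24)/(2·16) ≡ 13/32. 32⁻¹ ≡ 39 (mod 43) since 32·39 = 1248 ≡ 1, so λ ≡ 13·39 ≡ 34.
  x = λ² - 5 - 5 = 1156 - 10 ≡ 28; y = λ·(5 - 28) - 16 ≡ 19. → (28, 19)

(28, 19)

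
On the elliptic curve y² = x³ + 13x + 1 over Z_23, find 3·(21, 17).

(0, 22)

Write P = (21, 17).
Repeated addition: build up to 3P.
2P: tangent at (21, 17): λ = (3·21² + 13)/(2·17) ≡ 2/11. 11⁻¹ ≡ 21 (mod 23), so λ ≡ 2·21 ≡ 19.
  x = λ² - 21 - 21 = 361 - 42 ≡ 20; y = λ·(21 - 20) - 17 ≡ 2. → (20, 2)
3P: (20, 2) + (21, 17). λ = (17 - 2)/(21 - 20) ≡ 15/1 mod 23. 1⁻¹ ≡ 1 (mod 23), so λ ≡ 15.
  x = λ² - 20 - 21 = 225 - 41 ≡ 0; y = λ·(20 - 0) - 2 ≡ 22. → (0, 22)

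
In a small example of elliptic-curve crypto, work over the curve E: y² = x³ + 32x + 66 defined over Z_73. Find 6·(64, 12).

O

Write G = (64, 12).
Repeated addition: build up to 6G.
2G: tangent at (64, 12): λ = (3·64² + 32)/(2·12) ≡ 56/24. 24⁻¹ ≡ 70 (mod 73) since 24·70 = 1680 ≡ 1, so λ ≡ 56·70 ≡ 51.
  x = λ² - 64 - 64 = 2601 - 128 ≡ 64; y = λ·(64 - 64) - 12 ≡ 61. → (64, 61)
3G: (64, 61) + (64, 12): same x and y₁ ≡ -y₂, so the sum is 𝒪.
4G: 𝒪 + (64, 12) = (64, 12) (identity).
5G: tangent at (64, 12): λ = (3·64² + 32)/(2·12) ≡ 56/24. 24⁻¹ ≡ 70 (mod 73) since 24·70 = 1680 ≡ 1, so λ ≡ 56·70 ≡ 51.
  x = λ² - 64 - 64 = 2601 - 128 ≡ 64; y = λ·(64 - 64) - 12 ≡ 61. → (64, 61)
6G: (64, 61) + (64, 12): same x and y₁ ≡ -y₂, so the sum is 𝒪.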